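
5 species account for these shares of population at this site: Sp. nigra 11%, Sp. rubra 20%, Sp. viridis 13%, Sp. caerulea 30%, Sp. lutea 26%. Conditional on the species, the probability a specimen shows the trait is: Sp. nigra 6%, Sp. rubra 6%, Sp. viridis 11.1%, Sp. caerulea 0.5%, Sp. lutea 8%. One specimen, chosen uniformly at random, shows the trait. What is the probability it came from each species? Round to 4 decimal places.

By Bayes' rule, posterior ∝ prior × likelihood:
  Sp. nigra: 0.11 × 0.06 = 0.0066
  Sp. rubra: 0.2 × 0.06 = 0.012
  Sp. viridis: 0.13 × 0.111 = 0.01443
  Sp. caerulea: 0.3 × 0.005 = 0.0015
  Sp. lutea: 0.26 × 0.08 = 0.0208
Total = 0.05533.
P(Sp. nigra | trait) = 0.0066/0.05533 ≈ 0.1193
P(Sp. rubra | trait) = 0.012/0.05533 ≈ 0.2169
P(Sp. viridis | trait) = 0.01443/0.05533 ≈ 0.2608
P(Sp. caerulea | trait) = 0.0015/0.05533 ≈ 0.0271
P(Sp. lutea | trait) = 0.0208/0.05533 ≈ 0.3759
(Check: 0.1193+0.2169+0.2608+0.0271+0.3759 = 1.0000.)

Sp. nigra 0.1193, Sp. rubra 0.2169, Sp. viridis 0.2608, Sp. caerulea 0.0271, Sp. lutea 0.3759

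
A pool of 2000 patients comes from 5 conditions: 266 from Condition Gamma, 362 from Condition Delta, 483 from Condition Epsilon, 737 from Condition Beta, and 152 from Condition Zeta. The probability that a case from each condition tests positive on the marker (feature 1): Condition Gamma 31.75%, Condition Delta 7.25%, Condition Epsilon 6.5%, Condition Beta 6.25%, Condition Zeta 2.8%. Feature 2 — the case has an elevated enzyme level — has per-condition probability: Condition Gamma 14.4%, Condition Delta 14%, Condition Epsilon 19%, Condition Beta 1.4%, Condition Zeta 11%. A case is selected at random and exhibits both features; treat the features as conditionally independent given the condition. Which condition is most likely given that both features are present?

Condition Gamma

Compute prior × likelihood for every hypothesis:
  Condition Gamma: 0.133 × 0.3175 × 0.144 = 0.00608076
  Condition Delta: 0.181 × 0.0725 × 0.14 = 0.00183715
  Condition Epsilon: 0.2415 × 0.065 × 0.19 = 0.002982525
  Condition Beta: 0.3685 × 0.0625 × 0.014 = 0.0003224375
  Condition Zeta: 0.076 × 0.028 × 0.11 = 0.00023408
Total = 0.0114569525.
Largest term belongs to Condition Gamma, so Condition Gamma is most probable.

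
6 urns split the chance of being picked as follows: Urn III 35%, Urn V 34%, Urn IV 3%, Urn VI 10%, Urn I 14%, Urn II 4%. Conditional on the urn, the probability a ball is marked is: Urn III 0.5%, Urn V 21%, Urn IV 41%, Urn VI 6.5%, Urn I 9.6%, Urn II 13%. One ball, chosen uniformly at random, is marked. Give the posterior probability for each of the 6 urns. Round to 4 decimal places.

Unnormalized posteriors (prior × likelihood):
  Urn III: 0.35 × 0.005 = 0.00175
  Urn V: 0.34 × 0.21 = 0.0714
  Urn IV: 0.03 × 0.41 = 0.0123
  Urn VI: 0.1 × 0.065 = 0.0065
  Urn I: 0.14 × 0.096 = 0.01344
  Urn II: 0.04 × 0.13 = 0.0052
Total = 0.11059.
P(Urn III | marked) = 0.00175/0.11059 ≈ 0.0158
P(Urn V | marked) = 0.0714/0.11059 ≈ 0.6456
P(Urn IV | marked) = 0.0123/0.11059 ≈ 0.1112
P(Urn VI | marked) = 0.0065/0.11059 ≈ 0.0588
P(Urn I | marked) = 0.01344/0.11059 ≈ 0.1215
P(Urn II | marked) = 0.0052/0.11059 ≈ 0.0470

Urn III 0.0158, Urn V 0.6456, Urn IV 0.1112, Urn VI 0.0588, Urn I 0.1215, Urn II 0.0470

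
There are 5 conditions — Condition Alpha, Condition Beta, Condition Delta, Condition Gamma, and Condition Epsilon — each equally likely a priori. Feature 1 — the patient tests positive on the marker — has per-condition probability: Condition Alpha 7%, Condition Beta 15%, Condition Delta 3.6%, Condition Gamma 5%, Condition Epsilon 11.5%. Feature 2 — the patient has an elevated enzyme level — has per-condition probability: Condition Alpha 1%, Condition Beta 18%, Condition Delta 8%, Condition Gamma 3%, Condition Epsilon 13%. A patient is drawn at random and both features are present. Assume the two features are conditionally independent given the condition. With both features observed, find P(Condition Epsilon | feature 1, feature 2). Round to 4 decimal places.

0.3179

Since the prior is uniform, the posterior is proportional to the likelihood:
  Condition Alpha: 0.07 × 0.01 = 0.0007
  Condition Beta: 0.15 × 0.18 = 0.027
  Condition Delta: 0.036 × 0.08 = 0.00288
  Condition Gamma: 0.05 × 0.03 = 0.0015
  Condition Epsilon: 0.115 × 0.13 = 0.01495
Normalizing constant = 0.04703.
P(Condition Epsilon | evidence) = 0.01495 / 0.04703 ≈ 0.3179.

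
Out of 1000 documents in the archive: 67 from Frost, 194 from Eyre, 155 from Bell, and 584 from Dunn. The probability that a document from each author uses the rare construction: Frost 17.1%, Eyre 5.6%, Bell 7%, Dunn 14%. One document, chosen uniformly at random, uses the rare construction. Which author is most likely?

Unnormalized posteriors (prior × likelihood):
  Frost: 0.067 × 0.171 = 0.011457
  Eyre: 0.194 × 0.056 = 0.010864
  Bell: 0.155 × 0.07 = 0.01085
  Dunn: 0.584 × 0.14 = 0.08176
Total = 0.114931.
Largest term belongs to Dunn, so Dunn is most probable.

Dunn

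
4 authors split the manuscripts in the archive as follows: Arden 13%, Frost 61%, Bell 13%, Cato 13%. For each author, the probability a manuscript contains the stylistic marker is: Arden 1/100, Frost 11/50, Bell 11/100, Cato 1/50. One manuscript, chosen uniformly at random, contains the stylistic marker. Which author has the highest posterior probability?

Unnormalized posteriors (prior × likelihood):
  Arden: 0.13 × 0.01 = 0.0013
  Frost: 0.61 × 0.22 = 0.1342
  Bell: 0.13 × 0.11 = 0.0143
  Cato: 0.13 × 0.02 = 0.0026
Normalizing constant = 0.1524.
Largest term belongs to Frost, so Frost is most probable.

Frost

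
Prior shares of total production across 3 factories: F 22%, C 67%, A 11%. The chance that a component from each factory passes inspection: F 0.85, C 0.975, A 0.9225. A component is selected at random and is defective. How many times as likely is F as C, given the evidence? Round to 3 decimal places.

Taking complements, P(defective | each) = F 0.15, C 0.025, A 0.0775.
Compute prior × likelihood for every hypothesis:
  F: 0.22 × 0.15 = 0.033
  C: 0.67 × 0.025 = 0.01675
  A: 0.11 × 0.0775 = 0.008525
Total = 0.058275.
The ratio is 0.033 / 0.01675 (the normalizer cancels) = 1.970.

1.970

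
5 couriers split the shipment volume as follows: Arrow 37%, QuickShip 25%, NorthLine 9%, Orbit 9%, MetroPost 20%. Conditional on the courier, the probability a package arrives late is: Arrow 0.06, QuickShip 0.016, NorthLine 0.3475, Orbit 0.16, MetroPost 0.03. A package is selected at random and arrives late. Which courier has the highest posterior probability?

NorthLine

By Bayes' rule, posterior ∝ prior × likelihood:
  Arrow: 0.37 × 0.06 = 0.0222
  QuickShip: 0.25 × 0.016 = 0.004
  NorthLine: 0.09 × 0.3475 = 0.031275
  Orbit: 0.09 × 0.16 = 0.0144
  MetroPost: 0.2 × 0.03 = 0.006
Sum = 0.077875.
Largest term belongs to NorthLine, so NorthLine is most probable.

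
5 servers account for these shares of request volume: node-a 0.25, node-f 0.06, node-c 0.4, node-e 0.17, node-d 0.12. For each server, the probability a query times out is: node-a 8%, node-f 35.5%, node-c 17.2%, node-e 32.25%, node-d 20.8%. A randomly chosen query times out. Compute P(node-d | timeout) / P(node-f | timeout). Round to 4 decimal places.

1.1718

Compute prior × likelihood for every hypothesis:
  node-a: 0.25 × 0.08 = 0.02
  node-f: 0.06 × 0.355 = 0.0213
  node-c: 0.4 × 0.172 = 0.0688
  node-e: 0.17 × 0.3225 = 0.054825
  node-d: 0.12 × 0.208 = 0.02496
Normalizing constant = 0.189885.
The ratio is 0.02496 / 0.0213 (the normalizer cancels) = 1.1718.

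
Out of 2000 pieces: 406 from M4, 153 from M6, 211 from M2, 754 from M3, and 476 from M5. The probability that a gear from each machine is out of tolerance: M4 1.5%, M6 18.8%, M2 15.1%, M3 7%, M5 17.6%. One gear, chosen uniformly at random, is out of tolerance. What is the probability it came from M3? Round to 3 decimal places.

Unnormalized posteriors (prior × likelihood):
  M4: 0.203 × 0.015 = 0.003045
  M6: 0.0765 × 0.188 = 0.014382
  M2: 0.1055 × 0.151 = 0.0159305
  M3: 0.377 × 0.07 = 0.02639
  M5: 0.238 × 0.176 = 0.041888
Sum = 0.1016355.
P(M3 | evidence) = 0.02639 / 0.1016355 ≈ 0.260.

0.260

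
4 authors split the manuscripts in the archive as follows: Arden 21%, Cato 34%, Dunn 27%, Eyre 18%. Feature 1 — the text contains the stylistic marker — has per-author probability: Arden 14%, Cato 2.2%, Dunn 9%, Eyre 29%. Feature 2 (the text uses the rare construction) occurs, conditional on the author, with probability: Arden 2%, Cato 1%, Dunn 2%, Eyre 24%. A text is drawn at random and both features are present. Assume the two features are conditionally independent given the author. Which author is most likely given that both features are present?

Prior × likelihood for each hypothesis:
  Arden: 0.21 × 0.14 × 0.02 = 0.000588
  Cato: 0.34 × 0.022 × 0.01 = 0.0000748
  Dunn: 0.27 × 0.09 × 0.02 = 0.000486
  Eyre: 0.18 × 0.29 × 0.24 = 0.012528
Total = 0.0136768.
Largest term belongs to Eyre, so Eyre is most probable.

Eyre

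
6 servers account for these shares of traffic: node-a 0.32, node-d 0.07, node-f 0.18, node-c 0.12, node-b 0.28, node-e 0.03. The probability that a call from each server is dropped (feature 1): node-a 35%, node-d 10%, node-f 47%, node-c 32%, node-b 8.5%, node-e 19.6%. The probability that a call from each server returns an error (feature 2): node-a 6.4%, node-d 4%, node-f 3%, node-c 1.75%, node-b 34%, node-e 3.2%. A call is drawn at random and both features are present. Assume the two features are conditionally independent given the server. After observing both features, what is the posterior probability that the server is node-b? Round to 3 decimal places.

Unnormalized posteriors (prior × likelihood):
  node-a: 0.32 × 0.35 × 0.064 = 0.007168
  node-d: 0.07 × 0.1 × 0.04 = 0.00028
  node-f: 0.18 × 0.47 × 0.03 = 0.002538
  node-c: 0.12 × 0.32 × 0.0175 = 0.000672
  node-b: 0.28 × 0.085 × 0.34 = 0.008092
  node-e: 0.03 × 0.196 × 0.032 = 0.00018816
Total = 0.01893816.
P(node-b | evidence) = 0.008092 / 0.01893816 ≈ 0.427.

0.427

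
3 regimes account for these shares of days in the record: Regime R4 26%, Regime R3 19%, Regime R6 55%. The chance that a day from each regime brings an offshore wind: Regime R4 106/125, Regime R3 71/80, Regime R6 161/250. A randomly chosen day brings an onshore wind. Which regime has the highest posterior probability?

Taking complements, P(onshore | each) = Regime R4 0.152, Regime R3 0.1125, Regime R6 0.356.
Unnormalized posteriors (prior × likelihood):
  Regime R4: 0.26 × 0.152 = 0.03952
  Regime R3: 0.19 × 0.1125 = 0.021375
  Regime R6: 0.55 × 0.356 = 0.1958
Normalizing constant = 0.256695.
Largest term belongs to Regime R6, so Regime R6 is most probable.

Regime R6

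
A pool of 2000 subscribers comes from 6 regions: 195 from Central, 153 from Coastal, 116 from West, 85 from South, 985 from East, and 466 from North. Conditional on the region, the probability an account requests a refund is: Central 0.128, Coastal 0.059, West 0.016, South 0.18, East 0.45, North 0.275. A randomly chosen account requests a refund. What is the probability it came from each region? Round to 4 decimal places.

Compute prior × likelihood for every hypothesis:
  Central: 0.0975 × 0.128 = 0.01248
  Coastal: 0.0765 × 0.059 = 0.0045135
  West: 0.058 × 0.016 = 0.000928
  South: 0.0425 × 0.18 = 0.00765
  East: 0.4925 × 0.45 = 0.221625
  North: 0.233 × 0.275 = 0.064075
Total = 0.3112715.
P(Central | refund) = 0.01248/0.3112715 ≈ 0.0401
P(Coastal | refund) = 0.0045135/0.3112715 ≈ 0.0145
P(West | refund) = 0.000928/0.3112715 ≈ 0.0030
P(South | refund) = 0.00765/0.3112715 ≈ 0.0246
P(East | refund) = 0.221625/0.3112715 ≈ 0.7120
P(North | refund) = 0.064075/0.3112715 ≈ 0.2058
(Check: 0.0401+0.0145+0.0030+0.0246+0.7120+0.2058 = 1.0000.)

Central 0.0401, Coastal 0.0145, West 0.0030, South 0.0246, East 0.7120, North 0.2058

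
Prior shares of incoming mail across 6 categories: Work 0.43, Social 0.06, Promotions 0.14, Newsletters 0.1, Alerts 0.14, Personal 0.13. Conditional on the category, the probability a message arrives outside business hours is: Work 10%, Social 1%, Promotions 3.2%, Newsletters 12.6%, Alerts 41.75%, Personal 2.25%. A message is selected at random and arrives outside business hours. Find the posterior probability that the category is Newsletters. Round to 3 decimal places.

0.103

Unnormalized posteriors (prior × likelihood):
  Work: 0.43 × 0.1 = 0.043
  Social: 0.06 × 0.01 = 0.0006
  Promotions: 0.14 × 0.032 = 0.00448
  Newsletters: 0.1 × 0.126 = 0.0126
  Alerts: 0.14 × 0.4175 = 0.05845
  Personal: 0.13 × 0.0225 = 0.002925
Sum = 0.122055.
P(Newsletters | evidence) = 0.0126 / 0.122055 ≈ 0.103.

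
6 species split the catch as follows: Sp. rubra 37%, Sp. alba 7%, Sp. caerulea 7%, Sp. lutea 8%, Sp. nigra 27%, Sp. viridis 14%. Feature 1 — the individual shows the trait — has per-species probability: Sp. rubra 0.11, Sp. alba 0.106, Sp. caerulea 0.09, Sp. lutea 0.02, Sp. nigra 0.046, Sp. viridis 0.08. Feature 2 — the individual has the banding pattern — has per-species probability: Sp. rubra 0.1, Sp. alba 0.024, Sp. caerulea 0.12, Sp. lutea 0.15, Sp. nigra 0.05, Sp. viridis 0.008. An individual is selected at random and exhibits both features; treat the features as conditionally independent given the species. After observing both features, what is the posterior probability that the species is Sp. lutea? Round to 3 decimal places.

Unnormalized posteriors (prior × likelihood):
  Sp. rubra: 0.37 × 0.11 × 0.1 = 0.00407
  Sp. alba: 0.07 × 0.106 × 0.024 = 0.00017808
  Sp. caerulea: 0.07 × 0.09 × 0.12 = 0.000756
  Sp. lutea: 0.08 × 0.02 × 0.15 = 0.00024
  Sp. nigra: 0.27 × 0.046 × 0.05 = 0.000621
  Sp. viridis: 0.14 × 0.08 × 0.008 = 0.0000896
Total = 0.00595468.
P(Sp. lutea | evidence) = 0.00024 / 0.00595468 ≈ 0.040.

0.040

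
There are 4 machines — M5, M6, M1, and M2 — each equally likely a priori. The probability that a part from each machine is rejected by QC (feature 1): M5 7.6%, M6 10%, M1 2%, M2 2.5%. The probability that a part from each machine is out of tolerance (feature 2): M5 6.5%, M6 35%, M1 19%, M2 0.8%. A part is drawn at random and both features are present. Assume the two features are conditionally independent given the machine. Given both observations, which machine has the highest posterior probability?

With a uniform prior (1/4 each), posterior ∝ likelihood:
  M5: 0.076 × 0.065 = 0.00494
  M6: 0.1 × 0.35 = 0.035
  M1: 0.02 × 0.19 = 0.0038
  M2: 0.025 × 0.008 = 0.0002
Sum = 0.04394.
Largest term belongs to M6, so M6 is most probable.

M6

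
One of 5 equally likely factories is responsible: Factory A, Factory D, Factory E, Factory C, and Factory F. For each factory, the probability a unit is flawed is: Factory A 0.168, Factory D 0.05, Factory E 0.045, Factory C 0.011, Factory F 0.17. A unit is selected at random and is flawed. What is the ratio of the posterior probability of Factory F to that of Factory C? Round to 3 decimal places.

15.455

With a uniform prior (1/5 each), posterior ∝ likelihood:
  Factory A: 0.168
  Factory D: 0.05
  Factory E: 0.045
  Factory C: 0.011
  Factory F: 0.17
Total = 0.444.
The ratio is 0.17 / 0.011 (the normalizer cancels) = 15.455.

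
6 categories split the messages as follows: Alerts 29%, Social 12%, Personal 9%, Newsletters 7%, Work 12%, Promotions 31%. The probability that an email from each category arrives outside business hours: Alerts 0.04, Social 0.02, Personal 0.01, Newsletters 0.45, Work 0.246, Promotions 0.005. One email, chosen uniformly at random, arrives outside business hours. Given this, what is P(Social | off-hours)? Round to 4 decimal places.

Compute prior × likelihood for every hypothesis:
  Alerts: 0.29 × 0.04 = 0.0116
  Social: 0.12 × 0.02 = 0.0024
  Personal: 0.09 × 0.01 = 0.0009
  Newsletters: 0.07 × 0.45 = 0.0315
  Work: 0.12 × 0.246 = 0.02952
  Promotions: 0.31 × 0.005 = 0.00155
Sum = 0.07747.
P(Social | evidence) = 0.0024 / 0.07747 ≈ 0.0310.

0.0310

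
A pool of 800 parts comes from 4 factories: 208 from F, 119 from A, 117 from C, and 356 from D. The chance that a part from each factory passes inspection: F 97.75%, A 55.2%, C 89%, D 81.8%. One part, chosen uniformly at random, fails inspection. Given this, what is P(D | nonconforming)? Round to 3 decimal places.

Taking complements, P(nonconforming | each) = F 0.0225, A 0.448, C 0.11, D 0.182.
Compute prior × likelihood for every hypothesis:
  F: 0.26 × 0.0225 = 0.00585
  A: 0.14875 × 0.448 = 0.06664
  C: 0.14625 × 0.11 = 0.0160875
  D: 0.445 × 0.182 = 0.08099
Normalizing constant = 0.1695675.
P(D | evidence) = 0.08099 / 0.1695675 ≈ 0.478.

0.478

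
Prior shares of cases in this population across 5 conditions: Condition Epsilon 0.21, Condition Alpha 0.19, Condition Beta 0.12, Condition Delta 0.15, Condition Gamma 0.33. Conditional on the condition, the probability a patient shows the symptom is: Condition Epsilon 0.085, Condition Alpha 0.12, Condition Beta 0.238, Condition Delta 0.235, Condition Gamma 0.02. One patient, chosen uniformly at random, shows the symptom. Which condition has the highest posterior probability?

Condition Delta

Unnormalized posteriors (prior × likelihood):
  Condition Epsilon: 0.21 × 0.085 = 0.01785
  Condition Alpha: 0.19 × 0.12 = 0.0228
  Condition Beta: 0.12 × 0.238 = 0.02856
  Condition Delta: 0.15 × 0.235 = 0.03525
  Condition Gamma: 0.33 × 0.02 = 0.0066
Sum = 0.11106.
Largest term belongs to Condition Delta, so Condition Delta is most probable.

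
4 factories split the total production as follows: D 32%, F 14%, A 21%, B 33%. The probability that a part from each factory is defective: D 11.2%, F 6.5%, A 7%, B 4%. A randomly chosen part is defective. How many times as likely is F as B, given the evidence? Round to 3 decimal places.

0.689

Unnormalized posteriors (prior × likelihood):
  D: 0.32 × 0.112 = 0.03584
  F: 0.14 × 0.065 = 0.0091
  A: 0.21 × 0.07 = 0.0147
  B: 0.33 × 0.04 = 0.0132
Sum = 0.07284.
The ratio is 0.0091 / 0.0132 (the normalizer cancels) = 0.689.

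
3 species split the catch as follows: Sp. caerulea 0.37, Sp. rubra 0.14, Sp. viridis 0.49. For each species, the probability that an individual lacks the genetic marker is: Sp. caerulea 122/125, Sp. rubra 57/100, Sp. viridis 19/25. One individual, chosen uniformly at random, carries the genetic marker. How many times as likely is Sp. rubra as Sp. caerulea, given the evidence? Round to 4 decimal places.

6.7793

Taking complements, P(marker | each) = Sp. caerulea 0.024, Sp. rubra 0.43, Sp. viridis 0.24.
Compute prior × likelihood for every hypothesis:
  Sp. caerulea: 0.37 × 0.024 = 0.00888
  Sp. rubra: 0.14 × 0.43 = 0.0602
  Sp. viridis: 0.49 × 0.24 = 0.1176
Sum = 0.18668.
The ratio is 0.0602 / 0.00888 (the normalizer cancels) = 6.7793.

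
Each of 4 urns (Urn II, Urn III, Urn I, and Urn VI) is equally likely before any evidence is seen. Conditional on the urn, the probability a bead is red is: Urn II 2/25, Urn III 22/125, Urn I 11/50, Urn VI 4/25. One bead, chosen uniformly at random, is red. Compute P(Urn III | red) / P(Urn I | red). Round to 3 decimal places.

0.800

Since the prior is uniform, the posterior is proportional to the likelihood:
  Urn II: 0.08
  Urn III: 0.176
  Urn I: 0.22
  Urn VI: 0.16
Sum = 0.636.
The ratio is 0.176 / 0.22 (the normalizer cancels) = 0.800.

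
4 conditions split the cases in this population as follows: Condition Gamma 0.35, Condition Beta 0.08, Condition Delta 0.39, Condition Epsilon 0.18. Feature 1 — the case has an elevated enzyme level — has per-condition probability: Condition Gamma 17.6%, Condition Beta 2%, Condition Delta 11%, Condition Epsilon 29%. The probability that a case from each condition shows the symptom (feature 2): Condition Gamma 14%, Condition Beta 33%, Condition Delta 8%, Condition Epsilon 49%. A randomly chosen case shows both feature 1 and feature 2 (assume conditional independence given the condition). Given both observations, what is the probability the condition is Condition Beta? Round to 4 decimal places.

0.0138

Unnormalized posteriors (prior × likelihood):
  Condition Gamma: 0.35 × 0.176 × 0.14 = 0.008624
  Condition Beta: 0.08 × 0.02 × 0.33 = 0.000528
  Condition Delta: 0.39 × 0.11 × 0.08 = 0.003432
  Condition Epsilon: 0.18 × 0.29 × 0.49 = 0.025578
Total = 0.038162.
P(Condition Beta | evidence) = 0.000528 / 0.038162 ≈ 0.0138.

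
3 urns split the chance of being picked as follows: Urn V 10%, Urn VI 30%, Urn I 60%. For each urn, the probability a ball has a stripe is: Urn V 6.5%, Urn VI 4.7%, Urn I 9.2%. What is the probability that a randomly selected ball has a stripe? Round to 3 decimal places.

Compute prior × likelihood for every hypothesis:
  Urn V: 0.1 × 0.065 = 0.0065
  Urn VI: 0.3 × 0.047 = 0.0141
  Urn I: 0.6 × 0.092 = 0.0552
P(striped) = 0.0065 + 0.0141 + 0.0552 = 0.0758 → 0.076.

0.076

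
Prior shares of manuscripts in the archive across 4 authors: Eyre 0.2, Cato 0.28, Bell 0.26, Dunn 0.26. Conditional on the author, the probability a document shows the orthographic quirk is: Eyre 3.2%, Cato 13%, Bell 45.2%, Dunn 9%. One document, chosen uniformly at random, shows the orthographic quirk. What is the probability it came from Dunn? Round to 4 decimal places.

Compute prior × likelihood for every hypothesis:
  Eyre: 0.2 × 0.032 = 0.0064
  Cato: 0.28 × 0.13 = 0.0364
  Bell: 0.26 × 0.452 = 0.11752
  Dunn: 0.26 × 0.09 = 0.0234
Total = 0.18372.
P(Dunn | evidence) = 0.0234 / 0.18372 ≈ 0.1274.

0.1274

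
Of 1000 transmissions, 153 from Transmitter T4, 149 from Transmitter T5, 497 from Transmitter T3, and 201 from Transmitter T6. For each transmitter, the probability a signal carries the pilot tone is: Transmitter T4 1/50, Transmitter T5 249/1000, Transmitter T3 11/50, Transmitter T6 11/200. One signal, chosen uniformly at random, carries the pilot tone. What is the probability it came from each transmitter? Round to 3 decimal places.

Transmitter T4 0.019, Transmitter T5 0.231, Transmitter T3 0.681, Transmitter T6 0.069

Prior × likelihood for each hypothesis:
  Transmitter T4: 0.153 × 0.02 = 0.00306
  Transmitter T5: 0.149 × 0.249 = 0.037101
  Transmitter T3: 0.497 × 0.22 = 0.10934
  Transmitter T6: 0.201 × 0.055 = 0.011055
Normalizing constant = 0.160556.
P(Transmitter T4 | pilot) = 0.00306/0.160556 ≈ 0.019
P(Transmitter T5 | pilot) = 0.037101/0.160556 ≈ 0.231
P(Transmitter T3 | pilot) = 0.10934/0.160556 ≈ 0.681
P(Transmitter T6 | pilot) = 0.011055/0.160556 ≈ 0.069
(Check: 0.019+0.231+0.681+0.069 = 1.000.)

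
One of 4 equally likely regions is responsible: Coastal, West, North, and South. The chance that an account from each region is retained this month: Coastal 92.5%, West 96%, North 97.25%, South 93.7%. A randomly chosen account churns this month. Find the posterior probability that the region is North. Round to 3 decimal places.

Taking complements, P(churn | each) = Coastal 0.075, West 0.04, North 0.0275, South 0.063.
With a uniform prior (1/4 each), posterior ∝ likelihood:
  Coastal: 0.075
  West: 0.04
  North: 0.0275
  South: 0.063
Total = 0.2055.
P(North | evidence) = 0.0275 / 0.2055 ≈ 0.134.

0.134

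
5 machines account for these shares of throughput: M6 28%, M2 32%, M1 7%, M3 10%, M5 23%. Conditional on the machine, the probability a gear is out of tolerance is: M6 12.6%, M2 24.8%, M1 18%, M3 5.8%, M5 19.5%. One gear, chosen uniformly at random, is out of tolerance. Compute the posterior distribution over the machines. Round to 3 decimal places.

M6 0.198, M2 0.446, M1 0.071, M3 0.033, M5 0.252

Prior × likelihood for each hypothesis:
  M6: 0.28 × 0.126 = 0.03528
  M2: 0.32 × 0.248 = 0.07936
  M1: 0.07 × 0.18 = 0.0126
  M3: 0.1 × 0.058 = 0.0058
  M5: 0.23 × 0.195 = 0.04485
Sum = 0.17789.
P(M6 | oversize) = 0.03528/0.17789 ≈ 0.198
P(M2 | oversize) = 0.07936/0.17789 ≈ 0.446
P(M1 | oversize) = 0.0126/0.17789 ≈ 0.071
P(M3 | oversize) = 0.0058/0.17789 ≈ 0.033
P(M5 | oversize) = 0.04485/0.17789 ≈ 0.252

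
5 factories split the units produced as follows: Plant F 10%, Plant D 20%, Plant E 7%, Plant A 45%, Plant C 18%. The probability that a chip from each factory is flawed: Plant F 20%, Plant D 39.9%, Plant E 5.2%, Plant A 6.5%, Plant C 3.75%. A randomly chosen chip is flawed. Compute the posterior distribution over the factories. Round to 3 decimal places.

Plant F 0.143, Plant D 0.572, Plant E 0.026, Plant A 0.210, Plant C 0.048

Compute prior × likelihood for every hypothesis:
  Plant F: 0.1 × 0.2 = 0.02
  Plant D: 0.2 × 0.399 = 0.0798
  Plant E: 0.07 × 0.052 = 0.00364
  Plant A: 0.45 × 0.065 = 0.02925
  Plant C: 0.18 × 0.0375 = 0.00675
Sum = 0.13944.
P(Plant F | flawed) = 0.02/0.13944 ≈ 0.143
P(Plant D | flawed) = 0.0798/0.13944 ≈ 0.572
P(Plant E | flawed) = 0.00364/0.13944 ≈ 0.026
P(Plant A | flawed) = 0.02925/0.13944 ≈ 0.210
P(Plant C | flawed) = 0.00675/0.13944 ≈ 0.048
(Check: 0.143+0.572+0.026+0.210+0.048 = 0.999.)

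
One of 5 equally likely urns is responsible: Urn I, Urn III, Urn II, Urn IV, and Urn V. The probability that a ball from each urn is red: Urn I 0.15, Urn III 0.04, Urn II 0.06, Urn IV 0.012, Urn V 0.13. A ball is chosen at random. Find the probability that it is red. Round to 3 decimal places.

0.078

With a uniform prior (1/5 each), posterior ∝ likelihood:
  Urn I: 0.15
  Urn III: 0.04
  Urn II: 0.06
  Urn IV: 0.012
  Urn V: 0.13
P(red) = (1/5) × (0.15 + 0.04 + 0.06 + 0.012 + 0.13) = 0.392/5 ≈ 0.078.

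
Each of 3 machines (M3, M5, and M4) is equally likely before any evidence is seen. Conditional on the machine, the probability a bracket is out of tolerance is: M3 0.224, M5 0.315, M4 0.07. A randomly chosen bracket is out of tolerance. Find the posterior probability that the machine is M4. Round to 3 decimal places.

0.115

Since the prior is uniform, the posterior is proportional to the likelihood:
  M3: 0.224
  M5: 0.315
  M4: 0.07
Sum = 0.609.
P(M4 | evidence) = 0.07 / 0.609 ≈ 0.115.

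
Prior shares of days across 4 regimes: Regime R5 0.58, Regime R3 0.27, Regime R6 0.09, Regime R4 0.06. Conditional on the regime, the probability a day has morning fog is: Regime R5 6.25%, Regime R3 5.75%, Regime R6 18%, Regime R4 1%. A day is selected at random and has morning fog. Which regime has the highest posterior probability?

Prior × likelihood for each hypothesis:
  Regime R5: 0.58 × 0.0625 = 0.03625
  Regime R3: 0.27 × 0.0575 = 0.015525
  Regime R6: 0.09 × 0.18 = 0.0162
  Regime R4: 0.06 × 0.01 = 0.0006
Total = 0.068575.
Largest term belongs to Regime R5, so Regime R5 is most probable.

Regime R5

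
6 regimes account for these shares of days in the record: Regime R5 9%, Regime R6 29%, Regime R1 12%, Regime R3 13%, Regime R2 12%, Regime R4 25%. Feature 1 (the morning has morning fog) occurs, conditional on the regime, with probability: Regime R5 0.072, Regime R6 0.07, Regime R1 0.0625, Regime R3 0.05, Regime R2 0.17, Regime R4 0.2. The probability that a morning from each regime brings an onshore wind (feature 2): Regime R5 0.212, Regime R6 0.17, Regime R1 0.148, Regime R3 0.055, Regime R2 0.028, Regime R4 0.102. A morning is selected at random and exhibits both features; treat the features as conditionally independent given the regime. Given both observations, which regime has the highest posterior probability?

Regime R4

Compute prior × likelihood for every hypothesis:
  Regime R5: 0.09 × 0.072 × 0.212 = 0.00137376
  Regime R6: 0.29 × 0.07 × 0.17 = 0.003451
  Regime R1: 0.12 × 0.0625 × 0.148 = 0.00111
  Regime R3: 0.13 × 0.05 × 0.055 = 0.0003575
  Regime R2: 0.12 × 0.17 × 0.028 = 0.0005712
  Regime R4: 0.25 × 0.2 × 0.102 = 0.0051
Sum = 0.01196346.
Largest term belongs to Regime R4, so Regime R4 is most probable.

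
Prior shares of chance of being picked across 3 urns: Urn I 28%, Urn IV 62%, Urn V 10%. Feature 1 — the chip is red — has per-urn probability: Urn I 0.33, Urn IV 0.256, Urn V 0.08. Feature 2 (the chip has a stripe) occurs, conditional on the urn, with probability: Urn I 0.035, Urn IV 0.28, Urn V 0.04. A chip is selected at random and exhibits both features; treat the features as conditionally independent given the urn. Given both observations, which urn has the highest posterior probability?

Urn IV

Prior × likelihood for each hypothesis:
  Urn I: 0.28 × 0.33 × 0.035 = 0.003234
  Urn IV: 0.62 × 0.256 × 0.28 = 0.0444416
  Urn V: 0.1 × 0.08 × 0.04 = 0.00032
Normalizing constant = 0.0479956.
Largest term belongs to Urn IV, so Urn IV is most probable.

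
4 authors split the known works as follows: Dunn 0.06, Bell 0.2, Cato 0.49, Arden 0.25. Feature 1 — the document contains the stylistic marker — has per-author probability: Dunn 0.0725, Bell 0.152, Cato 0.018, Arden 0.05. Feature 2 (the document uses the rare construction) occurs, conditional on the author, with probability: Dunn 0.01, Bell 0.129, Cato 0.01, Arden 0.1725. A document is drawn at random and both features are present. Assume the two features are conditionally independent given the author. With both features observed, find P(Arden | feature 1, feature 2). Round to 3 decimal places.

By Bayes' rule, posterior ∝ prior × likelihood:
  Dunn: 0.06 × 0.0725 × 0.01 = 0.0000435
  Bell: 0.2 × 0.152 × 0.129 = 0.0039216
  Cato: 0.49 × 0.018 × 0.01 = 0.0000882
  Arden: 0.25 × 0.05 × 0.1725 = 0.00215625
Sum = 0.00620955.
P(Arden | evidence) = 0.00215625 / 0.00620955 ≈ 0.347.

0.347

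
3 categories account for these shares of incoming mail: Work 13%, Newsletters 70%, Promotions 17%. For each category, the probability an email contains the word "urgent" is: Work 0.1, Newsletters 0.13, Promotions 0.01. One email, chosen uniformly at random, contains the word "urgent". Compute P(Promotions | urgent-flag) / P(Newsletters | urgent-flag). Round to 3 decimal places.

Prior × likelihood for each hypothesis:
  Work: 0.13 × 0.1 = 0.013
  Newsletters: 0.7 × 0.13 = 0.091
  Promotions: 0.17 × 0.01 = 0.0017
Sum = 0.1057.
The ratio is 0.0017 / 0.091 (the normalizer cancels) = 0.019.

0.019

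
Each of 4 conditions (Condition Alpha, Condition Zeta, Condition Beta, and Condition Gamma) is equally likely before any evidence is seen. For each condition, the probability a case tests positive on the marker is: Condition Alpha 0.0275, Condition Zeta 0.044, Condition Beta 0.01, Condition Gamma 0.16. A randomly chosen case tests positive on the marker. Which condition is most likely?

Condition Gamma

Since the prior is uniform, the posterior is proportional to the likelihood:
  Condition Alpha: 0.0275
  Condition Zeta: 0.044
  Condition Beta: 0.01
  Condition Gamma: 0.16
Normalizing constant = 0.2415.
Largest term belongs to Condition Gamma, so Condition Gamma is most probable.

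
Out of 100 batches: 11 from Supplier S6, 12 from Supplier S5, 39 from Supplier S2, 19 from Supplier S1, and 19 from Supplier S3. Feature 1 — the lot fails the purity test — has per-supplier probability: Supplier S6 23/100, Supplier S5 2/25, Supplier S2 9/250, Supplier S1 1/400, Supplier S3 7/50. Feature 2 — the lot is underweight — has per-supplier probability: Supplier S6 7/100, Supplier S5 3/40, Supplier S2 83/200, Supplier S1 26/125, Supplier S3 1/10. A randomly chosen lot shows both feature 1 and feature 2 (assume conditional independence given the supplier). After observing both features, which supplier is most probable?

Supplier S2

Prior × likelihood for each hypothesis:
  Supplier S6: 0.11 × 0.23 × 0.07 = 0.001771
  Supplier S5: 0.12 × 0.08 × 0.075 = 0.00072
  Supplier S2: 0.39 × 0.036 × 0.415 = 0.0058266
  Supplier S1: 0.19 × 0.0025 × 0.208 = 0.0000988
  Supplier S3: 0.19 × 0.14 × 0.1 = 0.00266
Sum = 0.0110764.
Largest term belongs to Supplier S2, so Supplier S2 is most probable.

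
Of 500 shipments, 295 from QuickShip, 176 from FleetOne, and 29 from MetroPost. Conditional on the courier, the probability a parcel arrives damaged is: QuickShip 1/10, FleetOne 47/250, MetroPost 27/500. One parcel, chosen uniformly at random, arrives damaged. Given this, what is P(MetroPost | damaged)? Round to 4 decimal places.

0.0244

Compute prior × likelihood for every hypothesis:
  QuickShip: 0.59 × 0.1 = 0.059
  FleetOne: 0.352 × 0.188 = 0.066176
  MetroPost: 0.058 × 0.054 = 0.003132
Sum = 0.128308.
P(MetroPost | evidence) = 0.003132 / 0.128308 ≈ 0.0244.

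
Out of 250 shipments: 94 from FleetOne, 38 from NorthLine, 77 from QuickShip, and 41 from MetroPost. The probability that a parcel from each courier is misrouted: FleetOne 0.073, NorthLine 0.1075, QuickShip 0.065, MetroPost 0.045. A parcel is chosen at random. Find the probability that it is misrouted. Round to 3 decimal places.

Unnormalized posteriors (prior × likelihood):
  FleetOne: 0.376 × 0.073 = 0.027448
  NorthLine: 0.152 × 0.1075 = 0.01634
  QuickShip: 0.308 × 0.065 = 0.02002
  MetroPost: 0.164 × 0.045 = 0.00738
P(misrouted) = 0.027448 + 0.01634 + 0.02002 + 0.00738 = 0.071188 → 0.071.

0.071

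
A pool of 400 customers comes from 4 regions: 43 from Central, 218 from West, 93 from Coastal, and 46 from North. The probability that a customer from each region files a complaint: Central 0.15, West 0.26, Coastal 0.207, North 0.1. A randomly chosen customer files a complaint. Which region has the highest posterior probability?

Prior × likelihood for each hypothesis:
  Central: 0.1075 × 0.15 = 0.016125
  West: 0.545 × 0.26 = 0.1417
  Coastal: 0.2325 × 0.207 = 0.0481275
  North: 0.115 × 0.1 = 0.0115
Normalizing constant = 0.2174525.
Largest term belongs to West, so West is most probable.

West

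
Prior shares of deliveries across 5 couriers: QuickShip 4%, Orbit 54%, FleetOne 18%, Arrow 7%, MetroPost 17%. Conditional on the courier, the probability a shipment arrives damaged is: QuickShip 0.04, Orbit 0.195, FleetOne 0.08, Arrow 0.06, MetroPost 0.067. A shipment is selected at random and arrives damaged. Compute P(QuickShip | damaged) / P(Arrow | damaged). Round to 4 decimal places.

0.3810

Compute prior × likelihood for every hypothesis:
  QuickShip: 0.04 × 0.04 = 0.0016
  Orbit: 0.54 × 0.195 = 0.1053
  FleetOne: 0.18 × 0.08 = 0.0144
  Arrow: 0.07 × 0.06 = 0.0042
  MetroPost: 0.17 × 0.067 = 0.01139
Total = 0.13689.
The ratio is 0.0016 / 0.0042 (the normalizer cancels) = 0.3810.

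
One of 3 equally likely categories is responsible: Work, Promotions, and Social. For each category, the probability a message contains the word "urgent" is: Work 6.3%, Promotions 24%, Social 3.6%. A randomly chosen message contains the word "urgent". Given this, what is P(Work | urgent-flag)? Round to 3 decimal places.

Since the prior is uniform, the posterior is proportional to the likelihood:
  Work: 0.063
  Promotions: 0.24
  Social: 0.036
Sum = 0.339.
P(Work | evidence) = 0.063 / 0.339 ≈ 0.186.

0.186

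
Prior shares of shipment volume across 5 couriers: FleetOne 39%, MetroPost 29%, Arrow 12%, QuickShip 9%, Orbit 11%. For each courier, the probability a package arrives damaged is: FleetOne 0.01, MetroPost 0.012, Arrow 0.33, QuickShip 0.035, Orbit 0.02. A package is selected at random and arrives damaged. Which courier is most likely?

By Bayes' rule, posterior ∝ prior × likelihood:
  FleetOne: 0.39 × 0.01 = 0.0039
  MetroPost: 0.29 × 0.012 = 0.00348
  Arrow: 0.12 × 0.33 = 0.0396
  QuickShip: 0.09 × 0.035 = 0.00315
  Orbit: 0.11 × 0.02 = 0.0022
Normalizing constant = 0.05233.
Largest term belongs to Arrow, so Arrow is most probable.

Arrow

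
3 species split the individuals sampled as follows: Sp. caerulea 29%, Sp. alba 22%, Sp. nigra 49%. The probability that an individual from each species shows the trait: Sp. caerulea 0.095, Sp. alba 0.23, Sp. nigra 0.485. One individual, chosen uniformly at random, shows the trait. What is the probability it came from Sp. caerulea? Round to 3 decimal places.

Unnormalized posteriors (prior × likelihood):
  Sp. caerulea: 0.29 × 0.095 = 0.02755
  Sp. alba: 0.22 × 0.23 = 0.0506
  Sp. nigra: 0.49 × 0.485 = 0.23765
Sum = 0.3158.
P(Sp. caerulea | evidence) = 0.02755 / 0.3158 ≈ 0.087.

0.087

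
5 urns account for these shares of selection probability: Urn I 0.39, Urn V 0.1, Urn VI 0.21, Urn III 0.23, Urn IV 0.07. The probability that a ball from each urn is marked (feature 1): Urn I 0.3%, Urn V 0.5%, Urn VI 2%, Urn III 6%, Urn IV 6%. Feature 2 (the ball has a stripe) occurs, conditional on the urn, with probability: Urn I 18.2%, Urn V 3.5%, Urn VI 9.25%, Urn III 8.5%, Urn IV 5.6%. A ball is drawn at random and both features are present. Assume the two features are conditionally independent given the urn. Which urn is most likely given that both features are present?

Prior × likelihood for each hypothesis:
  Urn I: 0.39 × 0.003 × 0.182 = 0.00021294
  Urn V: 0.1 × 0.005 × 0.035 = 0.0000175
  Urn VI: 0.21 × 0.02 × 0.0925 = 0.0003885
  Urn III: 0.23 × 0.06 × 0.085 = 0.001173
  Urn IV: 0.07 × 0.06 × 0.056 = 0.0002352
Sum = 0.00202714.
Largest term belongs to Urn III, so Urn III is most probable.

Urn III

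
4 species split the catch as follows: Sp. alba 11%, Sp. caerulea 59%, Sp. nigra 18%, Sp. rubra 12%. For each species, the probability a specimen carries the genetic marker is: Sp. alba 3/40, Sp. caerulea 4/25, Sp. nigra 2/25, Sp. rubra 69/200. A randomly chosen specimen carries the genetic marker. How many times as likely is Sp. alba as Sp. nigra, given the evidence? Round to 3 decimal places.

Unnormalized posteriors (prior × likelihood):
  Sp. alba: 0.11 × 0.075 = 0.00825
  Sp. caerulea: 0.59 × 0.16 = 0.0944
  Sp. nigra: 0.18 × 0.08 = 0.0144
  Sp. rubra: 0.12 × 0.345 = 0.0414
Sum = 0.15845.
The ratio is 0.00825 / 0.0144 (the normalizer cancels) = 0.573.

0.573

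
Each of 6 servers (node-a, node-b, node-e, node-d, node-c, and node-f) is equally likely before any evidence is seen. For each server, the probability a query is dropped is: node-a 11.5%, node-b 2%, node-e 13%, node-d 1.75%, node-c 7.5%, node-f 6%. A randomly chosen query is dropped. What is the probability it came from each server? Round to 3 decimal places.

With a uniform prior (1/6 each), posterior ∝ likelihood:
  node-a: 0.115
  node-b: 0.02
  node-e: 0.13
  node-d: 0.0175
  node-c: 0.075
  node-f: 0.06
Normalizing constant = 0.4175.
P(node-a | dropped) = 0.115/0.4175 ≈ 0.275
P(node-b | dropped) = 0.02/0.4175 ≈ 0.048
P(node-e | dropped) = 0.13/0.4175 ≈ 0.311
P(node-d | dropped) = 0.0175/0.4175 ≈ 0.042
P(node-c | dropped) = 0.075/0.4175 ≈ 0.180
P(node-f | dropped) = 0.06/0.4175 ≈ 0.144

node-a 0.275, node-b 0.048, node-e 0.311, node-d 0.042, node-c 0.180, node-f 0.144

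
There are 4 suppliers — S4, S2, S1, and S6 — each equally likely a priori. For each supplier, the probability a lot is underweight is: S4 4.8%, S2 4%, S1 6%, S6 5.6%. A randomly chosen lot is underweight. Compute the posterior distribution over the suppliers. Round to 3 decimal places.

With a uniform prior (1/4 each), posterior ∝ likelihood:
  S4: 0.048
  S2: 0.04
  S1: 0.06
  S6: 0.056
Total = 0.204.
P(S4 | underweight) = 0.048/0.204 ≈ 0.235
P(S2 | underweight) = 0.04/0.204 ≈ 0.196
P(S1 | underweight) = 0.06/0.204 ≈ 0.294
P(S6 | underweight) = 0.056/0.204 ≈ 0.275

S4 0.235, S2 0.196, S1 0.294, S6 0.275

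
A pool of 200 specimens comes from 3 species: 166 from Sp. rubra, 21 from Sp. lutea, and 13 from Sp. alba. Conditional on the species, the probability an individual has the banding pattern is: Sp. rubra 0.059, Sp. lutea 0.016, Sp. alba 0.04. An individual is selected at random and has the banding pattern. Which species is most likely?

Sp. rubra

Unnormalized posteriors (prior × likelihood):
  Sp. rubra: 0.83 × 0.059 = 0.04897
  Sp. lutea: 0.105 × 0.016 = 0.00168
  Sp. alba: 0.065 × 0.04 = 0.0026
Sum = 0.05325.
Largest term belongs to Sp. rubra, so Sp. rubra is most probable.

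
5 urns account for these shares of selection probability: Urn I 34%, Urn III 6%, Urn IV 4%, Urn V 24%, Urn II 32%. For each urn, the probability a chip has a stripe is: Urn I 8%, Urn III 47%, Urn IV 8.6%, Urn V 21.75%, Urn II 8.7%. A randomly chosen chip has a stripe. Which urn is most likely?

Prior × likelihood for each hypothesis:
  Urn I: 0.34 × 0.08 = 0.0272
  Urn III: 0.06 × 0.47 = 0.0282
  Urn IV: 0.04 × 0.086 = 0.00344
  Urn V: 0.24 × 0.2175 = 0.0522
  Urn II: 0.32 × 0.087 = 0.02784
Total = 0.13888.
Largest term belongs to Urn V, so Urn V is most probable.

Urn V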